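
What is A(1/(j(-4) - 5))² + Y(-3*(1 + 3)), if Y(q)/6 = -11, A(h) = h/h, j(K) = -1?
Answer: -65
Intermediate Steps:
A(h) = 1
Y(q) = -66 (Y(q) = 6*(-11) = -66)
A(1/(j(-4) - 5))² + Y(-3*(1 + 3)) = 1² - 66 = 1 - 66 = -65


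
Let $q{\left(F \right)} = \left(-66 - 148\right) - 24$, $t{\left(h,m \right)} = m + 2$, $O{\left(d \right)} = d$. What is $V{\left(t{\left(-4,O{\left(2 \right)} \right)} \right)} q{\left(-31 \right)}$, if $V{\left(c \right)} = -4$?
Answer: $952$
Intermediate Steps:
$t{\left(h,m \right)} = 2 + m$
$q{\left(F \right)} = -238$ ($q{\left(F \right)} = -214 - 24 = -238$)
$V{\left(t{\left(-4,O{\left(2 \right)} \right)} \right)} q{\left(-31 \right)} = \left(-4\right) \left(-238\right) = 952$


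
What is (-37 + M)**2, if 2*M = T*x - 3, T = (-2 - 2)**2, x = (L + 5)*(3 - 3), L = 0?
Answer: 5929/4 ≈ 1482.3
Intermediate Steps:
x = 0 (x = (0 + 5)*(3 - 3) = 5*0 = 0)
T = 16 (T = (-4)**2 = 16)
M = -3/2 (M = (16*0 - 3)/2 = (0 - 3)/2 = (1/2)*(-3) = -3/2 ≈ -1.5000)
(-37 + M)**2 = (-37 - 3/2)**2 = (-77/2)**2 = 5929/4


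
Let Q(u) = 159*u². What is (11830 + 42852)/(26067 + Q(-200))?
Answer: 54682/6386067 ≈ 0.0085627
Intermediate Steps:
(11830 + 42852)/(26067 + Q(-200)) = (11830 + 42852)/(26067 + 159*(-200)²) = 54682/(26067 + 159*40000) = 54682/(26067 + 6360000) = 54682/6386067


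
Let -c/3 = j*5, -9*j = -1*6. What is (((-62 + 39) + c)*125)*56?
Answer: -231000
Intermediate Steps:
j = ⅔ (j = -(-1)*6/9 = -⅑*(-6) = ⅔ ≈ 0.66667)
c = -10 (c = -2*5 = -3*10/3 = -10)
(((-62 + 39) + c)*125)*56 = (((-62 + 39) - 10)*125)*56 = ((-23 - 10)*125)*56 = -33*125*56 = -4125*56 = -231000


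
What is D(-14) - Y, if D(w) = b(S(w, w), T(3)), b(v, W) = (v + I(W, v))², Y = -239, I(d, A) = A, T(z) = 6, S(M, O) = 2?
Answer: 255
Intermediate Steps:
b(v, W) = 4*v² (b(v, W) = (v + v)² = (2*v)² = 4*v²)
D(w) = 16 (D(w) = 4*2² = 4*4 = 16)
D(-14) - Y = 16 - 1*(-239) = 16 + 239 = 255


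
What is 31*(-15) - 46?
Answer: -511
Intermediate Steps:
31*(-15) - 46 = -465 - 46 = -511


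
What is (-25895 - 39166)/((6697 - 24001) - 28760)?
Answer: 65061/46064 ≈ 1.4124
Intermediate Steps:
(-25895 - 39166)/((6697 - 24001) - 28760) = -65061/(-17304 - 28760) = -65061/(-46064) = -65061*(-1/46064) = 65061/46064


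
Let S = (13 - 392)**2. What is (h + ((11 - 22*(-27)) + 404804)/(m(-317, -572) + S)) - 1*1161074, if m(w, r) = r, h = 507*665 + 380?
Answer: -117822495782/143069 ≈ -8.2354e+5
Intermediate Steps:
S = 143641 (S = (-379)**2 = 143641)
h = 337535 (h = 337155 + 380 = 337535)
(h + ((11 - 22*(-27)) + 404804)/(m(-317, -572) + S)) - 1*1161074 = (337535 + ((11 - 22*(-27)) + 404804)/(-572 + 143641)) - 1*1161074 = (337535 + ((11 + 594) + 404804)/143069) - 1161074 = (337535 + (605 + 404804)*(1/143069)) - 1161074 = (337535 + 405409*(1/143069)) - 1161074 = (337535 + 405409/143069) - 1161074 = 48291200324/143069 - 1161074 = -117822495782/143069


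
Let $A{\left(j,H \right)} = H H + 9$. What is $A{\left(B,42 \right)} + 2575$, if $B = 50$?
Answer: $4348$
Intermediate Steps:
$A{\left(j,H \right)} = 9 + H^{2}$ ($A{\left(j,H \right)} = H^{2} + 9 = 9 + H^{2}$)
$A{\left(B,42 \right)} + 2575 = \left(9 + 42^{2}\right) + 2575 = \left(9 + 1764\right) + 2575 = 1773 + 2575 = 4348$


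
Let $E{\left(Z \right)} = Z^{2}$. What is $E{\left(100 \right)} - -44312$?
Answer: $54312$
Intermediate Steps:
$E{\left(100 \right)} - -44312 = 100^{2} - -44312 = 10000 + 44312 = 54312$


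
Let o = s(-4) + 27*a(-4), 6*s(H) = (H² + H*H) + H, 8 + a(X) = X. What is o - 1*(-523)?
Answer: 611/3 ≈ 203.67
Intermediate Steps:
a(X) = -8 + X
s(H) = H²/3 + H/6 (s(H) = ((H² + H*H) + H)/6 = ((H² + H²) + H)/6 = (2*H² + H)/6 = (H + 2*H²)/6 = H²/3 + H/6)
o = -958/3 (o = (⅙)*(-4)*(1 + 2*(-4)) + 27*(-8 - 4) = (⅙)*(-4)*(1 - 8) + 27*(-12) = (⅙)*(-4)*(-7) - 324 = 14/3 - 324 = -958/3 ≈ -319.33)
o - 1*(-523) = -958/3 - 1*(-523) = -958/3 + 523 = 611/3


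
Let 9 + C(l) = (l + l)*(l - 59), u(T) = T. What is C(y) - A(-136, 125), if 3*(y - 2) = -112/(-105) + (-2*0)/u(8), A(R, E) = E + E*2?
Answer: -1317988/2025 ≈ -650.86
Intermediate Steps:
A(R, E) = 3*E (A(R, E) = E + 2*E = 3*E)
y = 106/45 (y = 2 + (-112/(-105) - 2*0/8)/3 = 2 + (-112*(-1/105) + 0*(⅛))/3 = 2 + (16/15 + 0)/3 = 2 + (⅓)*(16/15) = 2 + 16/45 = 106/45 ≈ 2.3556)
C(l) = -9 + 2*l*(-59 + l) (C(l) = -9 + (l + l)*(l - 59) = -9 + (2*l)*(-59 + l) = -9 + 2*l*(-59 + l))
C(y) - A(-136, 125) = (-9 - 118*106/45 + 2*(106/45)²) - 3*125 = (-9 - 12508/45 + 2*(11236/2025)) - 1*375 = (-9 - 12508/45 + 22472/2025) - 375 = -558613/2025 - 375 = -1317988/2025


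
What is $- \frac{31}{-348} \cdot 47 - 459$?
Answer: $- \frac{158275}{348} \approx -454.81$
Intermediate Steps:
$- \frac{31}{-348} \cdot 47 - 459 = \left(-31\right) \left(- \frac{1}{348}\right) 47 - 459 = \frac{31}{348} \cdot 47 - 459 = \frac{1457}{348} - 459 = - \frac{158275}{348}$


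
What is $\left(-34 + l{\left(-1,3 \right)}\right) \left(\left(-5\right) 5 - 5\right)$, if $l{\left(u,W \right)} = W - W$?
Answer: $1020$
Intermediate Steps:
$l{\left(u,W \right)} = 0$
$\left(-34 + l{\left(-1,3 \right)}\right) \left(\left(-5\right) 5 - 5\right) = \left(-34 + 0\right) \left(\left(-5\right) 5 - 5\right) = - 34 \left(-25 - 5\right) = \left(-34\right) \left(-30\right) = 1020$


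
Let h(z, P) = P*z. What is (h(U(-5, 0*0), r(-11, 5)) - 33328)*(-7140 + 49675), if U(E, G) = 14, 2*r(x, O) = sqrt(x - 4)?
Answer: -1417606480 + 297745*I*sqrt(15) ≈ -1.4176e+9 + 1.1532e+6*I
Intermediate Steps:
r(x, O) = sqrt(-4 + x)/2 (r(x, O) = sqrt(x - 4)/2 = sqrt(-4 + x)/2)
(h(U(-5, 0*0), r(-11, 5)) - 33328)*(-7140 + 49675) = ((sqrt(-4 - 11)/2)*14 - 33328)*(-7140 + 49675) = ((sqrt(-15)/2)*14 - 33328)*42535 = (((I*sqrt(15))/2)*14 - 33328)*42535 = ((I*sqrt(15)/2)*14 - 33328)*42535 = (7*I*sqrt(15) - 33328)*42535 = (-33328 + 7*I*sqrt(15))*42535 = -1417606480 + 297745*I*sqrt(15)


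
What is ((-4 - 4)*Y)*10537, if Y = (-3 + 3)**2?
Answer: 0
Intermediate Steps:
Y = 0 (Y = 0**2 = 0)
((-4 - 4)*Y)*10537 = ((-4 - 4)*0)*10537 = -8*0*10537 = 0*10537 = 0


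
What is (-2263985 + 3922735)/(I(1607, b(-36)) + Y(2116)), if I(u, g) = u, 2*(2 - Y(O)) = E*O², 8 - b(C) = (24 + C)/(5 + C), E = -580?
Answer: 1658750/1298463849 ≈ 0.0012775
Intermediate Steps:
b(C) = 8 - (24 + C)/(5 + C)
Y(O) = 2 + 290*O² (Y(O) = 2 - (-290)*O² = 2 + 290*O²)
(-2263985 + 3922735)/(I(1607, b(-36)) + Y(2116)) = (-2263985 + 3922735)/(1607 + (2 + 290*2116²)) = 1658750/(1607 + (2 + 290*4477456)) = 1658750/(1607 + (2 + 1298462240)) = 1658750/(1607 + 1298462242) = 1658750/1298463849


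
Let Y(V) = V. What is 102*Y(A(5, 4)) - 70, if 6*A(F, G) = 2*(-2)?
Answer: -138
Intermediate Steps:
A(F, G) = -⅔ (A(F, G) = (2*(-2))/6 = (⅙)*(-4) = -⅔)
102*Y(A(5, 4)) - 70 = 102*(-⅔) - 70 = -68 - 70 = -138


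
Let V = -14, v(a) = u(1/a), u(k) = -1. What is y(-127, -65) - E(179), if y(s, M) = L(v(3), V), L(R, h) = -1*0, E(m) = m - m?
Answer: 0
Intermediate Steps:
v(a) = -1
E(m) = 0
L(R, h) = 0
y(s, M) = 0
y(-127, -65) - E(179) = 0 - 1*0 = 0 + 0 = 0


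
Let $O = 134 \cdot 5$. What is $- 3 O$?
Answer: $-2010$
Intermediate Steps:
$O = 670$
$- 3 O = \left(-3\right) 670 = -2010$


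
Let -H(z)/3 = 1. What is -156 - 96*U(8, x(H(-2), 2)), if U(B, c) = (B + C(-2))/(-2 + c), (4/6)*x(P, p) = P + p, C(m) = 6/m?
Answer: -132/7 ≈ -18.857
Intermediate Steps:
H(z) = -3 (H(z) = -3*1 = -3)
x(P, p) = 3*P/2 + 3*p/2 (x(P, p) = 3*(P + p)/2 = 3*P/2 + 3*p/2)
U(B, c) = (-3 + B)/(-2 + c) (U(B, c) = (B + 6/(-2))/(-2 + c) = (B + 6*(-½))/(-2 + c) = (B - 3)/(-2 + c) = (-3 + B)/(-2 + c))
-156 - 96*U(8, x(H(-2), 2)) = -156 - 96*(-3 + 8)/(-2 + ((3/2)*(-3) + (3/2)*2)) = -156 - 96*5/(-2 + (-9/2 + 3)) = -156 - 96*5/(-2 - 3/2) = -156 - 96*5/(-7/2) = -156 - (-192)*5/7 = -156 - 96*(-10/7) = -156 + 960/7 = -132/7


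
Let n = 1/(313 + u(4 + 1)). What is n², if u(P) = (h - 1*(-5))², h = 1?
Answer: 1/121801 ≈ 8.2101e-6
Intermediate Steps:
u(P) = 36 (u(P) = (1 - 1*(-5))² = (1 + 5)² = 6² = 36)
n = 1/349 (n = 1/(313 + 36) = 1/349 ≈ 0.0028653)
n² = (1/349)² = 1/121801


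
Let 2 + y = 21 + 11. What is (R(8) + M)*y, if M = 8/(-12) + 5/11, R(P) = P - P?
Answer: -70/11 ≈ -6.3636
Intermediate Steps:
y = 30 (y = -2 + (21 + 11) = -2 + 32 = 30)
R(P) = 0
M = -7/33 (M = 8*(-1/12) + 5*(1/11) = -2/3 + 5/11 = -7/33 ≈ -0.21212)
(R(8) + M)*y = (0 - 7/33)*30 = -7/33*30 = -70/11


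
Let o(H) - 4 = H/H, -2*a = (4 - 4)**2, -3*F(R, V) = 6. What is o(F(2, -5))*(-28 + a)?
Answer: -140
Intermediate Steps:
F(R, V) = -2 (F(R, V) = -1/3*6 = -2)
a = 0 (a = -(4 - 4)**2/2 = -1/2*0**2 = -1/2*0 = 0)
o(H) = 5 (o(H) = 4 + H/H = 4 + 1 = 5)
o(F(2, -5))*(-28 + a) = 5*(-28 + 0) = 5*(-28) = -140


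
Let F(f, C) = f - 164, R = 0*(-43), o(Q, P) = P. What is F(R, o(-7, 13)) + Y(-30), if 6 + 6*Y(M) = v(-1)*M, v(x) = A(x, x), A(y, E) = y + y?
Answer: -155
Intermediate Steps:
A(y, E) = 2*y
R = 0
v(x) = 2*x
Y(M) = -1 - M/3 (Y(M) = -1 + ((2*(-1))*M)/6 = -1 + (-2*M)/6 = -1 - M/3)
F(f, C) = -164 + f
F(R, o(-7, 13)) + Y(-30) = (-164 + 0) + (-1 - ⅓*(-30)) = -164 + (-1 + 10) = -164 + 9 = -155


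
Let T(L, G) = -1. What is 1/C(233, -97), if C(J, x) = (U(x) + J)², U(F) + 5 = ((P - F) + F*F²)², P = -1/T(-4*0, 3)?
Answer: 1/693544398795941980507609 ≈ 1.4419e-24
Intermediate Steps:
P = 1 (P = -1/(-1) = -1*(-1) = 1)
U(F) = -5 + (1 + F³ - F)² (U(F) = -5 + ((1 - F) + F*F²)² = -5 + ((1 - F) + F³)² = -5 + (1 + F³ - F)²)
C(J, x) = (-5 + J + (1 + x³ - x)²)² (C(J, x) = ((-5 + (1 + x³ - x)²) + J)² = (-5 + J + (1 + x³ - x)²)²)
1/C(233, -97) = 1/((-5 + 233 + (1 + (-97)³ - 1*(-97))²)²) = 1/((-5 + 233 + (1 - 912673 + 97)²)²) = 1/((-5 + 233 + (-912575)²)²) = 1/((-5 + 233 + 832793130625)²) = 1/(832793130853²) = 1/693544398795941980507609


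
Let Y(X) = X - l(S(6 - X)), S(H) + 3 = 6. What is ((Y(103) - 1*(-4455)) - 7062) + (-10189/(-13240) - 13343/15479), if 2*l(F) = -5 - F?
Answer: -512373845789/204941960 ≈ -2500.1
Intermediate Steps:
S(H) = 3 (S(H) = -3 + 6 = 3)
l(F) = -5/2 - F/2 (l(F) = (-5 - F)/2 = -5/2 - F/2)
Y(X) = 4 + X (Y(X) = X - (-5/2 - ½*3) = X - (-5/2 - 3/2) = X - 1*(-4) = X + 4 = 4 + X)
((Y(103) - 1*(-4455)) - 7062) + (-10189/(-13240) - 13343/15479) = (((4 + 103) - 1*(-4455)) - 7062) + (-10189/(-13240) - 13343/15479) = ((107 + 4455) - 7062) + (-10189*(-1/13240) - 13343*1/15479) = (4562 - 7062) + (10189/13240 - 13343/15479) = -2500 - 18945789/204941960 = -512373845789/204941960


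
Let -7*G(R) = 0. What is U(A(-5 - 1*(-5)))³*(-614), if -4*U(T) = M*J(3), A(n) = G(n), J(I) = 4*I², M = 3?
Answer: 12085362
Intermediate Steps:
G(R) = 0 (G(R) = -⅐*0 = 0)
A(n) = 0
U(T) = -27 (U(T) = -3*4*3²/4 = -3*4*9/4 = -3*36/4 = -¼*108 = -27)
U(A(-5 - 1*(-5)))³*(-614) = (-27)³*(-614) = -19683*(-614) = 12085362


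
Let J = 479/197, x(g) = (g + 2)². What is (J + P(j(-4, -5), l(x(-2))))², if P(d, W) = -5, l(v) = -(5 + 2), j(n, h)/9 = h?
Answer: 256036/38809 ≈ 6.5973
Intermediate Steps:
j(n, h) = 9*h
x(g) = (2 + g)²
l(v) = -7 (l(v) = -1*7 = -7)
J = 479/197 (J = 479*(1/197) = 479/197 ≈ 2.4315)
(J + P(j(-4, -5), l(x(-2))))² = (479/197 - 5)² = (-506/197)² = 256036/38809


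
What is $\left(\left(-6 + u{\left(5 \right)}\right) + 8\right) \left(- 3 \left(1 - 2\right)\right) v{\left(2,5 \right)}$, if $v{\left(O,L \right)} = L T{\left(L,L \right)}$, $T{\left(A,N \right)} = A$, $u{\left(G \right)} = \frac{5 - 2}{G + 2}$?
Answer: $\frac{1275}{7} \approx 182.14$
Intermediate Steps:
$u{\left(G \right)} = \frac{3}{2 + G}$
$v{\left(O,L \right)} = L^{2}$ ($v{\left(O,L \right)} = L L = L^{2}$)
$\left(\left(-6 + u{\left(5 \right)}\right) + 8\right) \left(- 3 \left(1 - 2\right)\right) v{\left(2,5 \right)} = \left(\left(-6 + \frac{3}{2 + 5}\right) + 8\right) \left(- 3 \left(1 - 2\right)\right) 5^{2} = \left(\left(-6 + \frac{3}{7}\right) + 8\right) \left(\left(-3\right) \left(-1\right)\right) 25 = \left(\left(-6 + 3 \cdot \frac{1}{7}\right) + 8\right) 3 \cdot 25 = \left(\left(-6 + \frac{3}{7}\right) + 8\right) 3 \cdot 25 = \left(- \frac{39}{7} + 8\right) 3 \cdot 25 = \frac{17}{7} \cdot 3 \cdot 25 = \frac{51}{7} \cdot 25 = \frac{1275}{7}$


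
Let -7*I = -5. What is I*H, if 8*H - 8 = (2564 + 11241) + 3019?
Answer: 10520/7 ≈ 1502.9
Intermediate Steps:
I = 5/7 (I = -⅐*(-5) = 5/7 ≈ 0.71429)
H = 2104 (H = 1 + ((2564 + 11241) + 3019)/8 = 1 + (13805 + 3019)/8 = 1 + (⅛)*16824 = 1 + 2103 = 2104)
I*H = (5/7)*2104 = 10520/7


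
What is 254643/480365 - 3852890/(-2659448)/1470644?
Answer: 497968202499887033/939378074660003440 ≈ 0.53010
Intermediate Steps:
254643/480365 - 3852890/(-2659448)/1470644 = 254643*(1/480365) - 3852890*(-1/2659448)*(1/1470644) = 254643/480365 + (1926445/1329724)*(1/1470644) = 254643/480365 + 1926445/1955550622256 = 497968202499887033/939378074660003440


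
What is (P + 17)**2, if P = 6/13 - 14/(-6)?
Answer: 595984/1521 ≈ 391.84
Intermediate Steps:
P = 109/39 (P = 6*(1/13) - 14*(-1/6) = 6/13 + 7/3 = 109/39 ≈ 2.7949)
(P + 17)**2 = (109/39 + 17)**2 = (772/39)**2 = 595984/1521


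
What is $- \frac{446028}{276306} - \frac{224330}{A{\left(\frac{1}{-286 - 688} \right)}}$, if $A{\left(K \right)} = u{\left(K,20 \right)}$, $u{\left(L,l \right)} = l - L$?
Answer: $- \frac{10063472866998}{897119531} \approx -11218.0$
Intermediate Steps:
$A{\left(K \right)} = 20 - K$
$- \frac{446028}{276306} - \frac{224330}{A{\left(\frac{1}{-286 - 688} \right)}} = - \frac{446028}{276306} - \frac{224330}{20 - \frac{1}{-286 - 688}} = \left(-446028\right) \frac{1}{276306} - \frac{224330}{20 - \frac{1}{-974}} = - \frac{74338}{46051} - \frac{224330}{20 - - \frac{1}{974}} = - \frac{74338}{46051} - \frac{224330}{20 + \frac{1}{974}} = - \frac{74338}{46051} - \frac{224330}{\frac{19481}{974}} = - \frac{74338}{46051} - \frac{218497420}{19481} = - \frac{10063472866998}{897119531}$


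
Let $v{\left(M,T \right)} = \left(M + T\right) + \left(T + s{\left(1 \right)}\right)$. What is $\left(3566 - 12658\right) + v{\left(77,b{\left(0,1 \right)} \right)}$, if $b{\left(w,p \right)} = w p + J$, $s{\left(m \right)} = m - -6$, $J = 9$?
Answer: $-8990$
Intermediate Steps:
$s{\left(m \right)} = 6 + m$ ($s{\left(m \right)} = m + 6 = 6 + m$)
$b{\left(w,p \right)} = 9 + p w$ ($b{\left(w,p \right)} = w p + 9 = p w + 9 = 9 + p w$)
$v{\left(M,T \right)} = 7 + M + 2 T$ ($v{\left(M,T \right)} = \left(M + T\right) + \left(T + \left(6 + 1\right)\right) = \left(M + T\right) + \left(T + 7\right) = \left(M + T\right) + \left(7 + T\right) = 7 + M + 2 T$)
$\left(3566 - 12658\right) + v{\left(77,b{\left(0,1 \right)} \right)} = \left(3566 - 12658\right) + \left(7 + 77 + 2 \left(9 + 1 \cdot 0\right)\right) = -9092 + \left(7 + 77 + 2 \left(9 + 0\right)\right) = -9092 + \left(7 + 77 + 2 \cdot 9\right) = -9092 + \left(7 + 77 + 18\right) = -9092 + 102 = -8990$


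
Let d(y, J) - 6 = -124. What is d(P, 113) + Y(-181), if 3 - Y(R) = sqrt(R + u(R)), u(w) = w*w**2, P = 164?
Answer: -115 - I*sqrt(5929922) ≈ -115.0 - 2435.1*I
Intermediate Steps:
d(y, J) = -118 (d(y, J) = 6 - 124 = -118)
u(w) = w**3
Y(R) = 3 - sqrt(R + R**3)
d(P, 113) + Y(-181) = -118 + (3 - sqrt(-181 + (-181)**3)) = -118 + (3 - sqrt(-181 - 5929741)) = -118 + (3 - sqrt(-5929922)) = -118 + (3 - I*sqrt(5929922)) = -115 - I*sqrt(5929922)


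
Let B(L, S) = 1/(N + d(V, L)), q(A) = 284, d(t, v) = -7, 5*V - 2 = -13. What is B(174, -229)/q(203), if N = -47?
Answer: -1/15336 ≈ -6.5206e-5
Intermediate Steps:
V = -11/5 (V = ⅖ + (⅕)*(-13) = ⅖ - 13/5 = -11/5 ≈ -2.2000)
B(L, S) = -1/54 (B(L, S) = 1/(-47 - 7) = 1/(-54) = -1/54)
B(174, -229)/q(203) = -1/54/284 = -1/54*1/284 = -1/15336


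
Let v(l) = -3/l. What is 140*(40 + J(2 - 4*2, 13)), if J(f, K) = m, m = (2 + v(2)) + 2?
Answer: 5950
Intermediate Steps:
m = 5/2 (m = (2 - 3/2) + 2 = ½ + 2 = 5/2 ≈ 2.5000)
J(f, K) = 5/2
140*(40 + J(2 - 4*2, 13)) = 140*(40 + 5/2) = 140*(85/2) = 5950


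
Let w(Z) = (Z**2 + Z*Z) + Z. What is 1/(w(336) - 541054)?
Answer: -1/314926 ≈ -3.1753e-6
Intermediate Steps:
w(Z) = Z + 2*Z**2 (w(Z) = (Z**2 + Z**2) + Z = 2*Z**2 + Z = Z + 2*Z**2)
1/(w(336) - 541054) = 1/(336*(1 + 2*336) - 541054) = 1/(336*(1 + 672) - 541054) = 1/(336*673 - 541054) = 1/(226128 - 541054) = 1/(-314926) = -1/314926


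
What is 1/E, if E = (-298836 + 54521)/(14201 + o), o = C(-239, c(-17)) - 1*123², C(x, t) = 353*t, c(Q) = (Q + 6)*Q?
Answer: -65083/244315 ≈ -0.26639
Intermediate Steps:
c(Q) = Q*(6 + Q) (c(Q) = (6 + Q)*Q = Q*(6 + Q))
o = 50882 (o = 353*(-17*(6 - 17)) - 1*123² = 353*(-17*(-11)) - 1*15129 = 353*187 - 15129 = 66011 - 15129 = 50882)
E = -244315/65083 (E = (-298836 + 54521)/(14201 + 50882) = -244315/65083 ≈ -3.7539)
1/E = 1/(-244315/65083) = -65083/244315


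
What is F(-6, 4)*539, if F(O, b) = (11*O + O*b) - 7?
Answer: -52283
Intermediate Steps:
F(O, b) = -7 + 11*O + O*b
F(-6, 4)*539 = (-7 + 11*(-6) - 6*4)*539 = (-7 - 66 - 24)*539 = -97*539 = -52283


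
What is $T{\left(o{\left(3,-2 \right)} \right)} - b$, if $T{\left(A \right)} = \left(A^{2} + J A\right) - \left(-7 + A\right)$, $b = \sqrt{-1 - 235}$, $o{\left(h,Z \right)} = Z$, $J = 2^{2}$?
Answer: $5 - 2 i \sqrt{59} \approx 5.0 - 15.362 i$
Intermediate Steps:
$J = 4$
$b = 2 i \sqrt{59}$ ($b = \sqrt{-236} = 2 i \sqrt{59} \approx 15.362 i$)
$T{\left(A \right)} = 7 + A^{2} + 3 A$ ($T{\left(A \right)} = \left(A^{2} + 4 A\right) - \left(-7 + A\right) = 7 + A^{2} + 3 A$)
$T{\left(o{\left(3,-2 \right)} \right)} - b = \left(7 + \left(-2\right)^{2} + 3 \left(-2\right)\right) - 2 i \sqrt{59} = \left(7 + 4 - 6\right) - 2 i \sqrt{59} = 5 - 2 i \sqrt{59}$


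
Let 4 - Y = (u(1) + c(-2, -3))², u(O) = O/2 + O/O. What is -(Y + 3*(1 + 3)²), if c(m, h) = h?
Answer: -199/4 ≈ -49.750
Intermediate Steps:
u(O) = 1 + O/2 (u(O) = O*(½) + 1 = O/2 + 1 = 1 + O/2)
Y = 7/4 (Y = 4 - ((1 + (½)*1) - 3)² = 4 - ((1 + ½) - 3)² = 4 - (3/2 - 3)² = 4 - (-3/2)² = 4 - 1*9/4 = 4 - 9/4 = 7/4 ≈ 1.7500)
-(Y + 3*(1 + 3)²) = -(7/4 + 3*(1 + 3)²) = -(7/4 + 3*4²) = -(7/4 + 3*16) = -(7/4 + 48) = -1*199/4 = -199/4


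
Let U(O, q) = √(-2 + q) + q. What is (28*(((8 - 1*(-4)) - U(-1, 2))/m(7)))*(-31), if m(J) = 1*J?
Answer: -1240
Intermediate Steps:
m(J) = J
U(O, q) = q + √(-2 + q)
(28*(((8 - 1*(-4)) - U(-1, 2))/m(7)))*(-31) = (28*(((8 - 1*(-4)) - (2 + √(-2 + 2)))/7))*(-31) = (28*(((8 + 4) - (2 + √0))*(⅐)))*(-31) = (28*((12 - (2 + 0))*(⅐)))*(-31) = (28*((12 - 1*2)*(⅐)))*(-31) = (28*((12 - 2)*(⅐)))*(-31) = (28*(10*(⅐)))*(-31) = (28*(10/7))*(-31) = 40*(-31) = -1240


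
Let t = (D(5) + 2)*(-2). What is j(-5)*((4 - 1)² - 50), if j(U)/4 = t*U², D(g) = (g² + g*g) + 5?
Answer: 467400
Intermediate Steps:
D(g) = 5 + 2*g² (D(g) = (g² + g²) + 5 = 2*g² + 5 = 5 + 2*g²)
t = -114 (t = ((5 + 2*5²) + 2)*(-2) = ((5 + 2*25) + 2)*(-2) = ((5 + 50) + 2)*(-2) = (55 + 2)*(-2) = 57*(-2) = -114)
j(U) = -456*U² (j(U) = 4*(-114*U²) = -456*U²)
j(-5)*((4 - 1)² - 50) = (-456*(-5)²)*((4 - 1)² - 50) = (-456*25)*(3² - 50) = -11400*(9 - 50) = -11400*(-41) = 467400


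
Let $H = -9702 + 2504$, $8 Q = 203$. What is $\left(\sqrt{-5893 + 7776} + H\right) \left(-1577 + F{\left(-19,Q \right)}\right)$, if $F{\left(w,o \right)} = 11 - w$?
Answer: $11135306 - 1547 \sqrt{1883} \approx 1.1068 \cdot 10^{7}$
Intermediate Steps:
$Q = \frac{203}{8}$ ($Q = \frac{1}{8} \cdot 203 = \frac{203}{8} \approx 25.375$)
$H = -7198$
$\left(\sqrt{-5893 + 7776} + H\right) \left(-1577 + F{\left(-19,Q \right)}\right) = \left(\sqrt{-5893 + 7776} - 7198\right) \left(-1577 + \left(11 - -19\right)\right) = \left(\sqrt{1883} - 7198\right) \left(-1577 + \left(11 + 19\right)\right) = \left(-7198 + \sqrt{1883}\right) \left(-1577 + 30\right) = \left(-7198 + \sqrt{1883}\right) \left(-1547\right) = 11135306 - 1547 \sqrt{1883}$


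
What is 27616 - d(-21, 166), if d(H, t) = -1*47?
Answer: 27663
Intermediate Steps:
d(H, t) = -47
27616 - d(-21, 166) = 27616 - 1*(-47) = 27616 + 47 = 27663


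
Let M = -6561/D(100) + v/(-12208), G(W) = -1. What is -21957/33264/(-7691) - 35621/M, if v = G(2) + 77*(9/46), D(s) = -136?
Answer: -28999690252914779525/39274264418414256 ≈ -738.39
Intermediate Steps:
v = 647/46 (v = -1 + 77*(9/46) = -1 + 693/46 = 647/46 ≈ 14.065)
M = 460544957/9546656 (M = -6561/(-136) + (647/46)/(-12208) = -6561*(-1/136) + (647/46)*(-1/12208) = 6561/136 - 647/561568 = 460544957/9546656 ≈ 48.242)
-21957/33264/(-7691) - 35621/M = -21957/33264/(-7691) - 35621/460544957/9546656 = -21957*1/33264*(-1/7691) - 35621*9546656/460544957 = -7319/11088*(-1/7691) - 340061433376/460544957 = 7319/85277808 - 340061433376/460544957 = -28999690252914779525/39274264418414256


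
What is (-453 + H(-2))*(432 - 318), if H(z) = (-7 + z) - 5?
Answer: -53238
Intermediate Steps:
H(z) = -12 + z
(-453 + H(-2))*(432 - 318) = (-453 + (-12 - 2))*(432 - 318) = (-453 - 14)*114 = -467*114 = -53238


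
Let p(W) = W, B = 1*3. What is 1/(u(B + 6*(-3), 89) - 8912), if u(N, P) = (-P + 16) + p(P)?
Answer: -1/8896 ≈ -0.00011241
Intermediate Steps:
B = 3
u(N, P) = 16 (u(N, P) = (-P + 16) + P = (16 - P) + P = 16)
1/(u(B + 6*(-3), 89) - 8912) = 1/(16 - 8912) = 1/(-8896) = -1/8896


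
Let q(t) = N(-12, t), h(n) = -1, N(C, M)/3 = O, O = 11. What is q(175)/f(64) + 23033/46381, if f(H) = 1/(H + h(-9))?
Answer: 96449132/46381 ≈ 2079.5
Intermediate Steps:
N(C, M) = 33 (N(C, M) = 3*11 = 33)
f(H) = 1/(-1 + H) (f(H) = 1/(H - 1) = 1/(-1 + H))
q(t) = 33
q(175)/f(64) + 23033/46381 = 33/(1/(-1 + 64)) + 23033/46381 = 33/(1/63) + 23033*(1/46381) = 33/(1/63) + 23033/46381 = 33*63 + 23033/46381 = 2079 + 23033/46381 = 96449132/46381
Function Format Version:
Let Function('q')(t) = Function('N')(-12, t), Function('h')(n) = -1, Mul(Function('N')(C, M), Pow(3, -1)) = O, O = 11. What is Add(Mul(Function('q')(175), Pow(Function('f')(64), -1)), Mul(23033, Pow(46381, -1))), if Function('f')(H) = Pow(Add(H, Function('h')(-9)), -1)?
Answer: Rational(96449132, 46381) ≈ 2079.5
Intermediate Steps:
Function('N')(C, M) = 33 (Function('N')(C, M) = Mul(3, 11) = 33)
Function('f')(H) = Pow(Add(-1, H), -1) (Function('f')(H) = Pow(Add(H, -1), -1) = Pow(Add(-1, H), -1))
Function('q')(t) = 33
Add(Mul(Function('q')(175), Pow(Function('f')(64), -1)), Mul(23033, Pow(46381, -1))) = Add(Mul(33, Pow(Pow(Add(-1, 64), -1), -1)), Mul(23033, Pow(46381, -1))) = Add(Mul(33, Pow(Pow(63, -1), -1)), Mul(23033, Rational(1, 46381))) = Add(Mul(33, Pow(Rational(1, 63), -1)), Rational(23033, 46381)) = Add(Mul(33, 63), Rational(23033, 46381)) = Add(2079, Rational(23033, 46381)) = Rational(96449132, 46381)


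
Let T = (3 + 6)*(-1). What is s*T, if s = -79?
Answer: 711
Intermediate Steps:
T = -9 (T = 9*(-1) = -9)
s*T = -79*(-9) = 711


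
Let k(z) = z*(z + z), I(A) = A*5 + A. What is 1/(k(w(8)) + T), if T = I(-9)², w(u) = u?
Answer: 1/3044 ≈ 0.00032852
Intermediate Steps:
I(A) = 6*A (I(A) = 5*A + A = 6*A)
k(z) = 2*z² (k(z) = z*(2*z) = 2*z²)
T = 2916 (T = (6*(-9))² = (-54)² = 2916)
1/(k(w(8)) + T) = 1/(2*8² + 2916) = 1/(2*64 + 2916) = 1/(128 + 2916) = 1/3044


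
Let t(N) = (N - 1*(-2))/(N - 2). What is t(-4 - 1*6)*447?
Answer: 298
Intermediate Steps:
t(N) = (2 + N)/(-2 + N) (t(N) = (N + 2)/(-2 + N) = (2 + N)/(-2 + N))
t(-4 - 1*6)*447 = ((2 + (-4 - 1*6))/(-2 + (-4 - 1*6)))*447 = ((2 + (-4 - 6))/(-2 + (-4 - 6)))*447 = ((2 - 10)/(-2 - 10))*447 = (-8/(-12))*447 = -1/12*(-8)*447 = (2/3)*447 = 298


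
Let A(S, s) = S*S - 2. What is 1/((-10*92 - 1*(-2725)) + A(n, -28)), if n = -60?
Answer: 1/5403 ≈ 0.00018508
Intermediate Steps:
A(S, s) = -2 + S**2 (A(S, s) = S**2 - 2 = -2 + S**2)
1/((-10*92 - 1*(-2725)) + A(n, -28)) = 1/((-10*92 - 1*(-2725)) + (-2 + (-60)**2)) = 1/((-920 + 2725) + (-2 + 3600)) = 1/(1805 + 3598) = 1/5403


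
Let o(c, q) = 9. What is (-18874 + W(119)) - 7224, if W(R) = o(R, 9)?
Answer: -26089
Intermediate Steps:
W(R) = 9
(-18874 + W(119)) - 7224 = (-18874 + 9) - 7224 = -18865 - 7224 = -26089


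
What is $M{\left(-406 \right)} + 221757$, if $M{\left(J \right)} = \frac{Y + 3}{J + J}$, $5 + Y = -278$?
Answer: $\frac{6430963}{29} \approx 2.2176 \cdot 10^{5}$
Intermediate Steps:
$Y = -283$ ($Y = -5 - 278 = -283$)
$M{\left(J \right)} = - \frac{140}{J}$ ($M{\left(J \right)} = \frac{-283 + 3}{J + J} = - \frac{280}{2 J} = - 280 \frac{1}{2 J} = - \frac{140}{J}$)
$M{\left(-406 \right)} + 221757 = - \frac{140}{-406} + 221757 = \left(-140\right) \left(- \frac{1}{406}\right) + 221757 = \frac{10}{29} + 221757 = \frac{6430963}{29}$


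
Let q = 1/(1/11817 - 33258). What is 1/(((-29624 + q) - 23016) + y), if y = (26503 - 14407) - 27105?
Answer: -393009785/26586718957282 ≈ -1.4782e-5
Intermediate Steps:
y = -15009 (y = 12096 - 27105 = -15009)
q = -11817/393009785 (q = 1/(1/11817 - 33258) = 1/(-393009785/11817) = -11817/393009785 ≈ -3.0068e-5)
1/(((-29624 + q) - 23016) + y) = 1/(((-29624 - 11817/393009785) - 23016) - 15009) = 1/((-11642521882657/393009785 - 23016) - 15009) = 1/(-20688035094217/393009785 - 15009) = 1/(-26586718957282/393009785) = -393009785/26586718957282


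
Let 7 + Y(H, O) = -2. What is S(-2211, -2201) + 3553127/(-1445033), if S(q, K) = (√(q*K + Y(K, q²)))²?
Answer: 7032107928139/1445033 ≈ 4.8664e+6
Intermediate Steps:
Y(H, O) = -9 (Y(H, O) = -7 - 2 = -9)
S(q, K) = -9 + K*q (S(q, K) = (√(q*K - 9))² = (√(K*q - 9))² = (√(-9 + K*q))² = -9 + K*q)
S(-2211, -2201) + 3553127/(-1445033) = (-9 - 2201*(-2211)) + 3553127/(-1445033) = (-9 + 4866411) + 3553127*(-1/1445033) = 4866402 - 3553127/1445033 = 7032107928139/1445033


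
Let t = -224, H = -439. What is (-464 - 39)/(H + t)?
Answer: 503/663 ≈ 0.75867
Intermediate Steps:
(-464 - 39)/(H + t) = (-464 - 39)/(-439 - 224) = -503/(-663) = -503*(-1/663) = 503/663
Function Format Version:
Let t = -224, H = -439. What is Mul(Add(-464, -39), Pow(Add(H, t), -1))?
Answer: Rational(503, 663) ≈ 0.75867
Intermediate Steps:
Mul(Add(-464, -39), Pow(Add(H, t), -1)) = Mul(Add(-464, -39), Pow(Add(-439, -224), -1)) = Mul(-503, Pow(-663, -1)) = Mul(-503, Rational(-1, 663)) = Rational(503, 663)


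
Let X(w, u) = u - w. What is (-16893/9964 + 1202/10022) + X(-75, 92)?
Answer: 8259581409/49929604 ≈ 165.42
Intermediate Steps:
(-16893/9964 + 1202/10022) + X(-75, 92) = (-16893/9964 + 1202/10022) + (92 - 1*(-75)) = (-16893*1/9964 + 1202*(1/10022)) + (92 + 75) = (-16893/9964 + 601/5011) + 167 = -78662459/49929604 + 167 = 8259581409/49929604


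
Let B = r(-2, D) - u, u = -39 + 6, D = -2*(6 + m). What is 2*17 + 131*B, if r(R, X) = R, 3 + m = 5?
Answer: 4095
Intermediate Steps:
m = 2 (m = -3 + 5 = 2)
D = -16 (D = -2*(6 + 2) = -2*8 = -16)
u = -33
B = 31 (B = -2 - 1*(-33) = -2 + 33 = 31)
2*17 + 131*B = 2*17 + 131*31 = 34 + 4061 = 4095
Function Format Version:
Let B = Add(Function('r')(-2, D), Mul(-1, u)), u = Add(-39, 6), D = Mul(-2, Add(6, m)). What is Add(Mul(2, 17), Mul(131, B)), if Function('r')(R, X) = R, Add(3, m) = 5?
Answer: 4095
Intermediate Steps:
m = 2 (m = Add(-3, 5) = 2)
D = -16 (D = Mul(-2, Add(6, 2)) = Mul(-2, 8) = -16)
u = -33
B = 31 (B = Add(-2, Mul(-1, -33)) = Add(-2, 33) = 31)
Add(Mul(2, 17), Mul(131, B)) = Add(Mul(2, 17), Mul(131, 31)) = Add(34, 4061) = 4095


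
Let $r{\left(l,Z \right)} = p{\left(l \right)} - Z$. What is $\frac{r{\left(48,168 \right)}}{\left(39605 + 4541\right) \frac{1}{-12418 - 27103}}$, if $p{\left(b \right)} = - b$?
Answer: $\frac{4268268}{22073} \approx 193.37$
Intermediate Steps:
$r{\left(l,Z \right)} = - Z - l$ ($r{\left(l,Z \right)} = - l - Z = - Z - l$)
$\frac{r{\left(48,168 \right)}}{\left(39605 + 4541\right) \frac{1}{-12418 - 27103}} = \frac{\left(-1\right) 168 - 48}{\left(39605 + 4541\right) \frac{1}{-12418 - 27103}} = \frac{-168 - 48}{44146 \frac{1}{-39521}} = - \frac{216}{44146 \left(- \frac{1}{39521}\right)} = - \frac{216}{- \frac{44146}{39521}} = \left(-216\right) \left(- \frac{39521}{44146}\right) = \frac{4268268}{22073}$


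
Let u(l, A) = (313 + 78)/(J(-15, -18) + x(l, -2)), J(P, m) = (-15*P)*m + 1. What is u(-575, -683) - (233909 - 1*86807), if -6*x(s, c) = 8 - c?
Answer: -1787584677/12152 ≈ -1.4710e+5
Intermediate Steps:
x(s, c) = -4/3 + c/6 (x(s, c) = -(8 - c)/6 = -4/3 + c/6)
J(P, m) = 1 - 15*P*m (J(P, m) = -15*P*m + 1 = 1 - 15*P*m)
u(l, A) = -1173/12152 (u(l, A) = (313 + 78)/((1 - 15*(-15)*(-18)) + (-4/3 + (1/6)*(-2))) = 391/((1 - 4050) + (-4/3 - 1/3)) = 391/(-4049 - 5/3) = 391/(-12152/3) = 391*(-3/12152) = -1173/12152)
u(-575, -683) - (233909 - 1*86807) = -1173/12152 - (233909 - 1*86807) = -1173/12152 - (233909 - 86807) = -1173/12152 - 1*147102 = -1173/12152 - 147102 = -1787584677/12152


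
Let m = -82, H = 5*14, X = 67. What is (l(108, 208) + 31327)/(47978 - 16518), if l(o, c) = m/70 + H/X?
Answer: 2825443/2837450 ≈ 0.99577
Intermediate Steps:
H = 70
l(o, c) = -297/2345 (l(o, c) = -82/70 + 70/67 = -82*1/70 + 70*(1/67) = -41/35 + 70/67 = -297/2345)
(l(108, 208) + 31327)/(47978 - 16518) = (-297/2345 + 31327)/(47978 - 16518) = (73461518/2345)/31460 = (73461518/2345)*(1/31460) = 2825443/2837450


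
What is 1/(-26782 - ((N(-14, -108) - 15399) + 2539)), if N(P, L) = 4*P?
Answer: -1/13866 ≈ -7.2119e-5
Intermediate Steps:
1/(-26782 - ((N(-14, -108) - 15399) + 2539)) = 1/(-26782 - ((4*(-14) - 15399) + 2539)) = 1/(-26782 - ((-56 - 15399) + 2539)) = 1/(-26782 - (-15455 + 2539)) = 1/(-26782 - 1*(-12916)) = 1/(-26782 + 12916) = 1/(-13866) = -1/13866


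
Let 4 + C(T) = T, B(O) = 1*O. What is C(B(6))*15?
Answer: 30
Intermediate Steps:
B(O) = O
C(T) = -4 + T
C(B(6))*15 = (-4 + 6)*15 = 2*15 = 30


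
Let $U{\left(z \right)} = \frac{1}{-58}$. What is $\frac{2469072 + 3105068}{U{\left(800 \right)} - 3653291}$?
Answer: $- \frac{323300120}{211890879} \approx -1.5258$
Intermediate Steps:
$U{\left(z \right)} = - \frac{1}{58}$
$\frac{2469072 + 3105068}{U{\left(800 \right)} - 3653291} = \frac{2469072 + 3105068}{- \frac{1}{58} - 3653291} = \frac{5574140}{- \frac{211890879}{58}} = 5574140 \left(- \frac{58}{211890879}\right) = - \frac{323300120}{211890879}$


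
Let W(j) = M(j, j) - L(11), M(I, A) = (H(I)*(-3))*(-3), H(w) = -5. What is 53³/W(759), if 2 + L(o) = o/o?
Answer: -148877/44 ≈ -3383.6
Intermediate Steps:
L(o) = -1 (L(o) = -2 + o/o = -2 + 1 = -1)
M(I, A) = -45 (M(I, A) = -5*(-3)*(-3) = 15*(-3) = -45)
W(j) = -44 (W(j) = -45 - 1*(-1) = -45 + 1 = -44)
53³/W(759) = 53³/(-44) = 148877*(-1/44) = -148877/44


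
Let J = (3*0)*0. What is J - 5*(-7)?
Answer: 35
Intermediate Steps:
J = 0 (J = 0*0 = 0)
J - 5*(-7) = 0 - 5*(-7) = 0 + 35 = 35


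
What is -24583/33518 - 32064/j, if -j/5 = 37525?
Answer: -3537664223/6288814750 ≈ -0.56253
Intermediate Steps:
j = -187625 (j = -5*37525 = -187625)
-24583/33518 - 32064/j = -24583/33518 - 32064/(-187625) = -24583*1/33518 - 32064*(-1/187625) = -24583/33518 + 32064/187625 = -3537664223/6288814750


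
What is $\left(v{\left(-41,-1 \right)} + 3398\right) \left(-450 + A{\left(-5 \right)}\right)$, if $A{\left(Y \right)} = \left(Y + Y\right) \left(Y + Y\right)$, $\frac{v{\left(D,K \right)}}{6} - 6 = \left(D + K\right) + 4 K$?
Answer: $-1105300$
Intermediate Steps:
$v{\left(D,K \right)} = 36 + 6 D + 30 K$ ($v{\left(D,K \right)} = 36 + 6 \left(\left(D + K\right) + 4 K\right) = 36 + 6 \left(D + 5 K\right) = 36 + \left(6 D + 30 K\right) = 36 + 6 D + 30 K$)
$A{\left(Y \right)} = 4 Y^{2}$ ($A{\left(Y \right)} = 2 Y 2 Y = 4 Y^{2}$)
$\left(v{\left(-41,-1 \right)} + 3398\right) \left(-450 + A{\left(-5 \right)}\right) = \left(\left(36 + 6 \left(-41\right) + 30 \left(-1\right)\right) + 3398\right) \left(-450 + 4 \left(-5\right)^{2}\right) = \left(\left(36 - 246 - 30\right) + 3398\right) \left(-450 + 4 \cdot 25\right) = \left(-240 + 3398\right) \left(-450 + 100\right) = 3158 \left(-350\right) = -1105300$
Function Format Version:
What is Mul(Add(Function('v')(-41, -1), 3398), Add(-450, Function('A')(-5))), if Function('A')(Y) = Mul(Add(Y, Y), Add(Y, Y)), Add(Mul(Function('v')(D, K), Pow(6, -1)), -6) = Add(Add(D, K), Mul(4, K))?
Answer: -1105300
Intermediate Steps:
Function('v')(D, K) = Add(36, Mul(6, D), Mul(30, K)) (Function('v')(D, K) = Add(36, Mul(6, Add(Add(D, K), Mul(4, K)))) = Add(36, Mul(6, Add(D, Mul(5, K)))) = Add(36, Add(Mul(6, D), Mul(30, K))) = Add(36, Mul(6, D), Mul(30, K)))
Function('A')(Y) = Mul(4, Pow(Y, 2)) (Function('A')(Y) = Mul(Mul(2, Y), Mul(2, Y)) = Mul(4, Pow(Y, 2)))
Mul(Add(Function('v')(-41, -1), 3398), Add(-450, Function('A')(-5))) = Mul(Add(Add(36, Mul(6, -41), Mul(30, -1)), 3398), Add(-450, Mul(4, Pow(-5, 2)))) = Mul(Add(Add(36, -246, -30), 3398), Add(-450, Mul(4, 25))) = Mul(Add(-240, 3398), Add(-450, 100)) = Mul(3158, -350) = -1105300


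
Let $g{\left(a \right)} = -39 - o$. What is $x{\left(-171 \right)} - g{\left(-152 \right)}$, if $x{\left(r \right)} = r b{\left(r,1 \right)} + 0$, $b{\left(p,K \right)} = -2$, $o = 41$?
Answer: $422$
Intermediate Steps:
$g{\left(a \right)} = -80$ ($g{\left(a \right)} = -39 - 41 = -80$)
$x{\left(r \right)} = - 2 r$ ($x{\left(r \right)} = r \left(-2\right) + 0 = - 2 r + 0 = - 2 r$)
$x{\left(-171 \right)} - g{\left(-152 \right)} = \left(-2\right) \left(-171\right) - -80 = 342 + 80 = 422$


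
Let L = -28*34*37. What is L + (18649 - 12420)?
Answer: -28995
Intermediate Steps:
L = -35224 (L = -952*37 = -35224)
L + (18649 - 12420) = -35224 + (18649 - 12420) = -35224 + 6229 = -28995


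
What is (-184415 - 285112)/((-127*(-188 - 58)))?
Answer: -156509/10414 ≈ -15.029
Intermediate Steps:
(-184415 - 285112)/((-127*(-188 - 58))) = -469527/((-127*(-246))) = -469527/31242 = -469527*1/31242 = -156509/10414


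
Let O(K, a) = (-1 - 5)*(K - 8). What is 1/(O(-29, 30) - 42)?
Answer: 1/180 ≈ 0.0055556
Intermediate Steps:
O(K, a) = 48 - 6*K (O(K, a) = -6*(-8 + K) = 48 - 6*K)
1/(O(-29, 30) - 42) = 1/((48 - 6*(-29)) - 42) = 1/((48 + 174) - 42) = 1/(222 - 42) = 1/180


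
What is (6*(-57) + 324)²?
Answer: 324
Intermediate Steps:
(6*(-57) + 324)² = (-342 + 324)² = (-18)² = 324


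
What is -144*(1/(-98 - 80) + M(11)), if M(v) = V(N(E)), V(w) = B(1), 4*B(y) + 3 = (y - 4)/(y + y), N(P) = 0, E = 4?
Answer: 14490/89 ≈ 162.81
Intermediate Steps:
B(y) = -¾ + (-4 + y)/(8*y) (B(y) = -¾ + ((y - 4)/(y + y))/4 = -¾ + ((-4 + y)/((2*y)))/4 = -¾ + ((-4 + y)*(1/(2*y)))/4 = -¾ + ((-4 + y)/(2*y))/4 = -¾ + (-4 + y)/(8*y))
V(w) = -9/8 (V(w) = (⅛)*(-4 - 5*1)/1 = (⅛)*1*(-4 - 5) = (⅛)*1*(-9) = -9/8)
M(v) = -9/8
-144*(1/(-98 - 80) + M(11)) = -144*(1/(-98 - 80) - 9/8) = -144*(1/(-178) - 9/8) = -144*(-1/178 - 9/8) = -144*(-805/712) = 14490/89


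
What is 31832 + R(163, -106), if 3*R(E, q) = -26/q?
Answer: 5061301/159 ≈ 31832.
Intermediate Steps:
R(E, q) = -26/(3*q) (R(E, q) = (-26/q)/3 = -26/(3*q))
31832 + R(163, -106) = 31832 - 26/3/(-106) = 31832 - 26/3*(-1/106) = 31832 + 13/159 = 5061301/159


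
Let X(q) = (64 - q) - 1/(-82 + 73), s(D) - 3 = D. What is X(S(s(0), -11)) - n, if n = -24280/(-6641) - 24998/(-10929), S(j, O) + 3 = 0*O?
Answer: 13318566938/217738467 ≈ 61.168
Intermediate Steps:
s(D) = 3 + D
S(j, O) = -3 (S(j, O) = -3 + 0*O = -3 + 0 = -3)
n = 431367838/72579489 (n = -24280*(-1/6641) - 24998*(-1/10929) = 24280/6641 + 24998/10929 = 431367838/72579489 ≈ 5.9434)
X(q) = 577/9 - q (X(q) = (64 - q) - 1/(-9) = (64 - q) - 1*(-⅑) = (64 - q) + ⅑ = 577/9 - q)
X(S(s(0), -11)) - n = (577/9 - 1*(-3)) - 1*431367838/72579489 = (577/9 + 3) - 431367838/72579489 = 604/9 - 431367838/72579489 = 13318566938/217738467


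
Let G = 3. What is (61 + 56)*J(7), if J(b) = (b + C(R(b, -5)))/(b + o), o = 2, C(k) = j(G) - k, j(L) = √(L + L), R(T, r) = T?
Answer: 13*√6 ≈ 31.843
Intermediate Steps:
j(L) = √2*√L (j(L) = √(2*L) = √2*√L)
C(k) = √6 - k (C(k) = √2*√3 - k = √6 - k)
J(b) = √6/(2 + b) (J(b) = (b + (√6 - b))/(b + 2) = √6/(2 + b))
(61 + 56)*J(7) = (61 + 56)*(√6/(2 + 7)) = 117*(√6/9) = 13*√6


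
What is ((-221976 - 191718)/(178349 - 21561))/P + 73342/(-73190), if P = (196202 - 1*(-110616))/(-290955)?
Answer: 1320366859648643/880208201235740 ≈ 1.5001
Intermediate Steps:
P = -306818/290955 (P = (196202 + 110616)*(-1/290955) = 306818*(-1/290955) = -306818/290955 ≈ -1.0545)
((-221976 - 191718)/(178349 - 21561))/P + 73342/(-73190) = ((-221976 - 191718)/(178349 - 21561))/(-306818/290955) + 73342/(-73190) = -413694/156788*(-290955/306818) + 73342*(-1/73190) = -413694*1/156788*(-290955/306818) - 36671/36595 = -206847/78394*(-290955/306818) - 36671/36595 = 60183168885/24052690292 - 36671/36595 = 1320366859648643/880208201235740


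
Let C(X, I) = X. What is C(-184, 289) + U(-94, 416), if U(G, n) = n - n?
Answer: -184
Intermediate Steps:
U(G, n) = 0
C(-184, 289) + U(-94, 416) = -184 + 0 = -184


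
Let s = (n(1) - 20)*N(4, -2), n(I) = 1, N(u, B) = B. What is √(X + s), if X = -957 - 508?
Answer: I*√1427 ≈ 37.776*I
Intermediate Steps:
X = -1465
s = 38 (s = (1 - 20)*(-2) = -19*(-2) = 38)
√(X + s) = √(-1465 + 38) = √(-1427) = I*√1427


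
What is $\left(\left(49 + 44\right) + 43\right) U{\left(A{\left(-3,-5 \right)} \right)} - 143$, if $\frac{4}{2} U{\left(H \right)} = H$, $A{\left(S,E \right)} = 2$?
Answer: $-7$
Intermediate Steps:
$U{\left(H \right)} = \frac{H}{2}$
$\left(\left(49 + 44\right) + 43\right) U{\left(A{\left(-3,-5 \right)} \right)} - 143 = \left(\left(49 + 44\right) + 43\right) \frac{1}{2} \cdot 2 - 143 = \left(93 + 43\right) 1 - 143 = 136 \cdot 1 - 143 = 136 - 143 = -7$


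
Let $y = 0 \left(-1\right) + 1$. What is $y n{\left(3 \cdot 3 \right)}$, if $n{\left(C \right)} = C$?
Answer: $9$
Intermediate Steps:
$y = 1$ ($y = 0 + 1 = 1$)
$y n{\left(3 \cdot 3 \right)} = 1 \cdot 3 \cdot 3 = 1 \cdot 9 = 9$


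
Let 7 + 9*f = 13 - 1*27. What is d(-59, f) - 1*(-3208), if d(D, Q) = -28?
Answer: 3180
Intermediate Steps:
f = -7/3 (f = -7/9 + (13 - 1*27)/9 = -7/9 + (13 - 27)/9 = -7/9 + (1/9)*(-14) = -7/9 - 14/9 = -7/3 ≈ -2.3333)
d(-59, f) - 1*(-3208) = -28 - 1*(-3208) = -28 + 3208 = 3180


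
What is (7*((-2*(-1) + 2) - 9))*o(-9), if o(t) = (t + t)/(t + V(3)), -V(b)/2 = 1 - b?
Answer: -126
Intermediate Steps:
V(b) = -2 + 2*b (V(b) = -2*(1 - b) = -2 + 2*b)
o(t) = 2*t/(4 + t) (o(t) = (t + t)/(t + (-2 + 2*3)) = (2*t)/(t + (-2 + 6)) = (2*t)/(t + 4) = (2*t)/(4 + t) = 2*t/(4 + t))
(7*((-2*(-1) + 2) - 9))*o(-9) = (7*((-2*(-1) + 2) - 9))*(2*(-9)/(4 - 9)) = (7*((2 + 2) - 9))*(2*(-9)/(-5)) = (7*(4 - 9))*(2*(-9)*(-⅕)) = (7*(-5))*(18/5) = -35*18/5 = -126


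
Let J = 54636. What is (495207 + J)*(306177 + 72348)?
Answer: 208129321575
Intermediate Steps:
(495207 + J)*(306177 + 72348) = (495207 + 54636)*(306177 + 72348) = 549843*378525 = 208129321575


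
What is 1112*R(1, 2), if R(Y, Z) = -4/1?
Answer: -4448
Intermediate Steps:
R(Y, Z) = -4 (R(Y, Z) = -4*1 = -4)
1112*R(1, 2) = 1112*(-4) = -4448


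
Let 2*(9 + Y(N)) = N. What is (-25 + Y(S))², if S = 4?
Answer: 1024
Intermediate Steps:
Y(N) = -9 + N/2
(-25 + Y(S))² = (-25 + (-9 + (½)*4))² = (-25 + (-9 + 2))² = (-25 - 7)² = (-32)² = 1024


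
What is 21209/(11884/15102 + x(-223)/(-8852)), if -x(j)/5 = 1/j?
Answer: 316133799269364/11729446477 ≈ 26952.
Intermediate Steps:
x(j) = -5/j
21209/(11884/15102 + x(-223)/(-8852)) = 21209/(11884/15102 - 5/(-223)/(-8852)) = 21209/(11884*(1/15102) - 5*(-1/223)*(-1/8852)) = 21209/(5942/7551 + (5/223)*(-1/8852)) = 21209/(5942/7551 - 5/1973996) = 21209/(11729446477/14905643796) = 21209*(14905643796/11729446477) = 316133799269364/11729446477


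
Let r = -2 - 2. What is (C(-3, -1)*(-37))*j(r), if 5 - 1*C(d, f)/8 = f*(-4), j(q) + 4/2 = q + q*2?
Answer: 4144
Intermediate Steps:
r = -4
j(q) = -2 + 3*q (j(q) = -2 + (q + q*2) = -2 + (q + 2*q) = -2 + 3*q)
C(d, f) = 40 + 32*f (C(d, f) = 40 - 8*f*(-4) = 40 - (-32)*f = 40 + 32*f)
(C(-3, -1)*(-37))*j(r) = ((40 + 32*(-1))*(-37))*(-2 + 3*(-4)) = ((40 - 32)*(-37))*(-2 - 12) = (8*(-37))*(-14) = -296*(-14) = 4144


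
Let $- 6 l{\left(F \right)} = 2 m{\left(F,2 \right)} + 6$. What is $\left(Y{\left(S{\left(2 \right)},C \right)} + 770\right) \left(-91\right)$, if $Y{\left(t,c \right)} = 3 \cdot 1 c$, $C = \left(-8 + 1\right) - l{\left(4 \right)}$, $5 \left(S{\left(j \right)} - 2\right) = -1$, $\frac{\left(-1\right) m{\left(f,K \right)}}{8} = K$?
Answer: $-66976$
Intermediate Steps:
$m{\left(f,K \right)} = - 8 K$
$S{\left(j \right)} = \frac{9}{5}$ ($S{\left(j \right)} = 2 + \frac{1}{5} \left(-1\right) = 2 - \frac{1}{5} = \frac{9}{5}$)
$l{\left(F \right)} = \frac{13}{3}$ ($l{\left(F \right)} = - \frac{2 \left(\left(-8\right) 2\right) + 6}{6} = - \frac{2 \left(-16\right) + 6}{6} = - \frac{-32 + 6}{6} = \left(- \frac{1}{6}\right) \left(-26\right) = \frac{13}{3}$)
$C = - \frac{34}{3}$ ($C = \left(-8 + 1\right) - \frac{13}{3} = -7 - \frac{13}{3} = - \frac{34}{3} \approx -11.333$)
$Y{\left(t,c \right)} = 3 c$
$\left(Y{\left(S{\left(2 \right)},C \right)} + 770\right) \left(-91\right) = \left(3 \left(- \frac{34}{3}\right) + 770\right) \left(-91\right) = \left(-34 + 770\right) \left(-91\right) = 736 \left(-91\right) = -66976$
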